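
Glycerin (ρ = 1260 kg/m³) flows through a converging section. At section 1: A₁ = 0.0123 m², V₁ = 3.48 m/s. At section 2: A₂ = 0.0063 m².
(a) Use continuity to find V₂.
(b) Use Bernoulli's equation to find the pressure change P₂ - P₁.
(a) Continuity: A₁V₁=A₂V₂ -> V₂=A₁V₁/A₂=0.0123*3.48/0.0063=6.79 m/s
(b) Bernoulli: P₂-P₁=0.5*rho*(V₁^2-V₂^2)/1000=0.5*1260*(3.48^2-6.79^2)/1000=-21.42 kPa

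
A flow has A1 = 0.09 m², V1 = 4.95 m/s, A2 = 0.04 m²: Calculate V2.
Formula: V_2 = \frac{A_1 V_1}{A_2}
V2 = 0.09·4.95/0.04 = 11.14 m/s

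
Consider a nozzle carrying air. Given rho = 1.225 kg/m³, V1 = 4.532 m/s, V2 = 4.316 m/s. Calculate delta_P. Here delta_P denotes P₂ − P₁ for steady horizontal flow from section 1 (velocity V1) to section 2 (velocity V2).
Formula: \Delta P = \frac{1}{2} \rho (V_1^2 - V_2^2)
delta_P = 0.5·1.225·(4.532² − 4.316²)/1000 = 0.001171 kPa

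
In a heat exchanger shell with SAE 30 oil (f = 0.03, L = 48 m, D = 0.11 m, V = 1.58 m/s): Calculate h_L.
Formula: h_L = f \frac{L}{D} \frac{V^2}{2g}
h_L = 0.03·(48/0.11)·1.58²/(2·9.81) = 1.666 m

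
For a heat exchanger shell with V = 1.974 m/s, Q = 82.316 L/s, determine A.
Formula: Q = A V
Substituting knowns: 82.316 = A·1.974·1000
Solving for A: A = (82.316/1000)/1.974 = 0.0417 m²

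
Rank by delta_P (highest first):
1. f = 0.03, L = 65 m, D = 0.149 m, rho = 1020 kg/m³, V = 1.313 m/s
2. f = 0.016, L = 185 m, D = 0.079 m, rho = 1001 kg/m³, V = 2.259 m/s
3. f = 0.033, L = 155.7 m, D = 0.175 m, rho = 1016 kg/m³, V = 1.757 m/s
Case 1: delta_P = 11.51 kPa
Case 2: delta_P = 95.7 kPa
Case 3: delta_P = 46.04 kPa
Ranking (highest first): 2, 3, 1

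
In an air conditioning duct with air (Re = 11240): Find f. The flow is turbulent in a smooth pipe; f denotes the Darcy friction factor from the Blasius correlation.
Formula: f = \frac{0.316}{Re^{0.25}}
f = 0.316/11240^0.25 = 0.03069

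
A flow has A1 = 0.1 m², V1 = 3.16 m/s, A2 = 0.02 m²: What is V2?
Formula: V_2 = \frac{A_1 V_1}{A_2}
V2 = 0.1·3.16/0.02 = 15.8 m/s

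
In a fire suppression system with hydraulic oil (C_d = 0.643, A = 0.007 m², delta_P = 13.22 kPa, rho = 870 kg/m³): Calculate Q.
Formula: Q = C_d A \sqrt{\frac{2 \Delta P}{\rho}}
Q = 0.643·0.007·√(2·(13.22·1000)/870)·1000 = 24.81 L/s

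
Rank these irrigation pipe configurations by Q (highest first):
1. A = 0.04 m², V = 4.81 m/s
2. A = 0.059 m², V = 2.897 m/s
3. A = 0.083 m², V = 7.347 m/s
Case 1: Q = 192.4 L/s
Case 2: Q = 170.9 L/s
Case 3: Q = 609.8 L/s
Ranking (highest first): 3, 1, 2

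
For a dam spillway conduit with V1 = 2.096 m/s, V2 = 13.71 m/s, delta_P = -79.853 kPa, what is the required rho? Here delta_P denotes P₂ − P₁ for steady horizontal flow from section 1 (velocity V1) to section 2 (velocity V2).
Formula: \Delta P = \frac{1}{2} \rho (V_1^2 - V_2^2)
Substituting knowns: -79.853 = 0.5·rho·(2.096² − 13.71²)/1000
Solving for rho: rho = 2·(-79.853·1000)/(2.096² − 13.71²) = 870 kg/m³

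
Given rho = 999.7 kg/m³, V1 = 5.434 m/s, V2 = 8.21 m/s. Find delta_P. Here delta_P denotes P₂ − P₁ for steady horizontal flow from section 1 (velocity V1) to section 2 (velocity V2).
Formula: \Delta P = \frac{1}{2} \rho (V_1^2 - V_2^2)
delta_P = 0.5·999.7·(5.434² − 8.21²)/1000 = -18.93 kPa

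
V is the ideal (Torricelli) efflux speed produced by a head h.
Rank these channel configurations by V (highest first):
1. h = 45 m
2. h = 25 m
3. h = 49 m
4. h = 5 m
Case 1: V = 29.71 m/s
Case 2: V = 22.15 m/s
Case 3: V = 31.01 m/s
Case 4: V = 9.905 m/s
Ranking (highest first): 3, 1, 2, 4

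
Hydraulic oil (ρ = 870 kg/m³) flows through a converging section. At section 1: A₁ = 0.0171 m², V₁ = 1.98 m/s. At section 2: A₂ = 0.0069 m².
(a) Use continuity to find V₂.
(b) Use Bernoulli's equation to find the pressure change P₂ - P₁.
(a) Continuity: A₁V₁=A₂V₂ -> V₂=A₁V₁/A₂=0.0171*1.98/0.0069=4.91 m/s
(b) Bernoulli: P₂-P₁=0.5*rho*(V₁^2-V₂^2)/1000=0.5*870*(1.98^2-4.91^2)/1000=-8.782 kPa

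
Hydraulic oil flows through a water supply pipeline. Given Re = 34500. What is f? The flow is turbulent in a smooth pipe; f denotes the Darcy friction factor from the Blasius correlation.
Formula: f = \frac{0.316}{Re^{0.25}}
f = 0.316/34500^0.25 = 0.02319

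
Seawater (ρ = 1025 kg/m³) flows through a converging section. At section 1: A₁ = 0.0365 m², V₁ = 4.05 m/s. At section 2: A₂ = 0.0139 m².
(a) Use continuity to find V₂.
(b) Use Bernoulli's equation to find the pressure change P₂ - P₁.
(a) Continuity: A₁V₁=A₂V₂ -> V₂=A₁V₁/A₂=0.0365*4.05/0.0139=10.63 m/s
(b) Bernoulli: P₂-P₁=0.5*rho*(V₁^2-V₂^2)/1000=0.5*1025*(4.05^2-10.63^2)/1000=-49.5 kPa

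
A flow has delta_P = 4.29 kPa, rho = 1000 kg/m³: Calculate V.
Formula: V = \sqrt{\frac{2 \Delta P}{\rho}}
V = √(2·(4.29·1000)/1000) = 2.929 m/s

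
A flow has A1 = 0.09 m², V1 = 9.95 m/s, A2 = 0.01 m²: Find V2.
Formula: V_2 = \frac{A_1 V_1}{A_2}
V2 = 0.09·9.95/0.01 = 89.55 m/s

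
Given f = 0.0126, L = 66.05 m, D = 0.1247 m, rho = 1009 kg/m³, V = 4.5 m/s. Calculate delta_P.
Formula: \Delta P = f \frac{L}{D} \frac{\rho V^2}{2}
delta_P = 0.0126·(66.05/0.1247)·0.5·1009·4.5²/1000 = 68.18 kPa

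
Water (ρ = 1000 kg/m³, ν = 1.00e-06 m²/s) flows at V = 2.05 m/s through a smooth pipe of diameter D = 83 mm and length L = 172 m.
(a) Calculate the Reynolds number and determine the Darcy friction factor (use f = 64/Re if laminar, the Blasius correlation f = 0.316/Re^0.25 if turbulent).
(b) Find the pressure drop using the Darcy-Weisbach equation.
(a) Re = V·D/ν = 2.05·0.083/1.00e-06 = 170150 → turbulent (Re > 4000); f = 0.316/Re^0.25 = 0.316/170150^0.25 = 0.015559 (Blasius is strictly valid for Re ≲ 1e5; used here as the smooth-pipe estimate the problem specifies)
(b) Darcy-Weisbach: ΔP = f·(L/D)·½ρV²/1000 = 0.015559·(172/0.083)·½·1000·2.05²/1000 = 67.75 kPa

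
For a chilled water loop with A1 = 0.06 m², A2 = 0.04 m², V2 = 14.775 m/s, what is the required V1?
Formula: V_2 = \frac{A_1 V_1}{A_2}
Substituting knowns: 14.775 = 0.06·V1/0.04
Solving for V1: V1 = 14.775·0.04/0.06 = 9.85 m/s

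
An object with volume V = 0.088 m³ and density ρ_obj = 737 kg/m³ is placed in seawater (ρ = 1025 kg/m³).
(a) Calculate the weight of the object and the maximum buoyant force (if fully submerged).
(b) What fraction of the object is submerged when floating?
(a) W=rho_obj*g*V=737*9.81*0.088=636.2 N; F_B(max)=rho*g*V=1025*9.81*0.088=884.9 N
(b) Floating fraction=rho_obj/rho=737/1025=0.719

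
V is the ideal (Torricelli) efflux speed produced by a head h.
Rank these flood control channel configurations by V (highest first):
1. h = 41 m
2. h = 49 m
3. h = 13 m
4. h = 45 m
Case 1: V = 28.36 m/s
Case 2: V = 31.01 m/s
Case 3: V = 15.97 m/s
Case 4: V = 29.71 m/s
Ranking (highest first): 2, 4, 1, 3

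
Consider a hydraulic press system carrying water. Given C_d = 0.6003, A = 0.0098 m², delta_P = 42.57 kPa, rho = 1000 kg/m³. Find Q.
Formula: Q = C_d A \sqrt{\frac{2 \Delta P}{\rho}}
Q = 0.6003·0.0098·√(2·(42.57·1000)/1000)·1000 = 54.28 L/s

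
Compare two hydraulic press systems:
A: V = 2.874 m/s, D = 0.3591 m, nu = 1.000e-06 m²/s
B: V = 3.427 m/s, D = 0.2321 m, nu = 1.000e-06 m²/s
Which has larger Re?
Re(A) = 1.032e+06, Re(B) = 795407. Answer: A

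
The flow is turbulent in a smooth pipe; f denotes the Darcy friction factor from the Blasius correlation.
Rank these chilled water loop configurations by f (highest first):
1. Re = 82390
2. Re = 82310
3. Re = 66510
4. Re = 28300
Case 1: f = 0.01865
Case 2: f = 0.01866
Case 3: f = 0.01968
Case 4: f = 0.02436
Ranking (highest first): 4, 3, 2, 1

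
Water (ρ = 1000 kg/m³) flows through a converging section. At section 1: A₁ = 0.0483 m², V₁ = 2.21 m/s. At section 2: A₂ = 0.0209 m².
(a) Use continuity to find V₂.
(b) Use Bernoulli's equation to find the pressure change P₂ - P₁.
(a) Continuity: A₁V₁=A₂V₂ -> V₂=A₁V₁/A₂=0.0483*2.21/0.0209=5.11 m/s
(b) Bernoulli: P₂-P₁=0.5*rho*(V₁^2-V₂^2)/1000=0.5*1000*(2.21^2-5.11^2)/1000=-10.61 kPa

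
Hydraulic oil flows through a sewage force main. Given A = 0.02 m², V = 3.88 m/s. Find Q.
Formula: Q = A V
Q = 0.02·3.88·1000 = 77.6 L/s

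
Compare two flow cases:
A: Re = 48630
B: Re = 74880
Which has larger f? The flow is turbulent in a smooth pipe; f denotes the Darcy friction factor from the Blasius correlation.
f(A) = 0.02128, f(B) = 0.0191. Answer: A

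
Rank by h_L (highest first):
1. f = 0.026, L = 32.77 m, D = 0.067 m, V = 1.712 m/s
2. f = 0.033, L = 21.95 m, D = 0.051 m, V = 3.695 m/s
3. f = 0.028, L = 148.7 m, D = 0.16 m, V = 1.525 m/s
Case 1: h_L = 1.9 m
Case 2: h_L = 9.883 m
Case 3: h_L = 3.085 m
Ranking (highest first): 2, 3, 1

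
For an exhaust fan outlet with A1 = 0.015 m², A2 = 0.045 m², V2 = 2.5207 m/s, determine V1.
Formula: V_2 = \frac{A_1 V_1}{A_2}
Substituting knowns: 2.5207 = 0.015·V1/0.045
Solving for V1: V1 = 2.5207·0.045/0.015 = 7.562 m/s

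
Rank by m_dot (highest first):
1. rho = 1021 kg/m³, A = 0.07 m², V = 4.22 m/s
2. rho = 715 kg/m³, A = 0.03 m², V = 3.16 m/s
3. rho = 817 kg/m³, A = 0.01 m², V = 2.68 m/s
Case 1: m_dot = 301.6 kg/s
Case 2: m_dot = 67.78 kg/s
Case 3: m_dot = 21.9 kg/s
Ranking (highest first): 1, 2, 3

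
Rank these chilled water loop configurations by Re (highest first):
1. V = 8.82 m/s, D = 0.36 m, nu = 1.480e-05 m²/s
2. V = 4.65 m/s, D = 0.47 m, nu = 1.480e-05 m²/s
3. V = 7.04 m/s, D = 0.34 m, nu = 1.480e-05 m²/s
Case 1: Re = 214541
Case 2: Re = 147669
Case 3: Re = 161730
Ranking (highest first): 1, 3, 2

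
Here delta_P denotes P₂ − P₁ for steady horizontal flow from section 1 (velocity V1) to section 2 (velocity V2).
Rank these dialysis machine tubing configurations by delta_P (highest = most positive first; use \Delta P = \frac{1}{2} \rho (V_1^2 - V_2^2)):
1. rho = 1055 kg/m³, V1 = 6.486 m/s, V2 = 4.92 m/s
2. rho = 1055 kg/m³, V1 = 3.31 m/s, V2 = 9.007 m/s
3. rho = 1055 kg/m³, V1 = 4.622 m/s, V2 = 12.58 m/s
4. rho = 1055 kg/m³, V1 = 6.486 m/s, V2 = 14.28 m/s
Case 1: delta_P = 9.422 kPa
Case 2: delta_P = -37.01 kPa
Case 3: delta_P = -72.21 kPa
Case 4: delta_P = -85.38 kPa
Ranking (highest first): 1, 2, 3, 4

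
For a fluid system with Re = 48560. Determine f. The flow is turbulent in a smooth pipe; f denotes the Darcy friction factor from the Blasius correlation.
Formula: f = \frac{0.316}{Re^{0.25}}
f = 0.316/48560^0.25 = 0.02129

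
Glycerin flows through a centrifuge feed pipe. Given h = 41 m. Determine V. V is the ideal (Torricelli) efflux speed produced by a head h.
Formula: V = \sqrt{2 g h}
V = √(2·9.81·41) = 28.36 m/s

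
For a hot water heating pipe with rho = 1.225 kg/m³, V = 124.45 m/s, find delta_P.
Formula: V = \sqrt{\frac{2 \Delta P}{\rho}}
Substituting knowns: 124.45 = √(2·(delta_P·1000)/1.225)
Solving for delta_P: delta_P = 124.45²·1.225/2/1000 = 9.486 kPa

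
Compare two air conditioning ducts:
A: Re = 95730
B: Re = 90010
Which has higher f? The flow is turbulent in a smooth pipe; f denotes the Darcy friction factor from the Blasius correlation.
f(A) = 0.01796, f(B) = 0.01824. Answer: B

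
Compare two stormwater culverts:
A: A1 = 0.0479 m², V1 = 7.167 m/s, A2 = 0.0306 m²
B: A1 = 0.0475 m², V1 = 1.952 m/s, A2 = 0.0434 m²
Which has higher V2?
V2(A) = 11.22 m/s, V2(B) = 2.136 m/s. Answer: A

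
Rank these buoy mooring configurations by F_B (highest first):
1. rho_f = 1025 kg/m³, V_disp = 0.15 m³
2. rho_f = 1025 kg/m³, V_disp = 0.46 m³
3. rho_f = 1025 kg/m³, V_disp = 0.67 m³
Case 1: F_B = 1508 N
Case 2: F_B = 4625 N
Case 3: F_B = 6737 N
Ranking (highest first): 3, 2, 1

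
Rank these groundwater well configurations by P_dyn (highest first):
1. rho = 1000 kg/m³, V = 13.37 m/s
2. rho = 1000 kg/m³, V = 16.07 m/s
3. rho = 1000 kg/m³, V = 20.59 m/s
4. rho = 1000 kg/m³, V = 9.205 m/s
Case 1: P_dyn = 89.38 kPa
Case 2: P_dyn = 129.1 kPa
Case 3: P_dyn = 212 kPa
Case 4: P_dyn = 42.37 kPa
Ranking (highest first): 3, 2, 1, 4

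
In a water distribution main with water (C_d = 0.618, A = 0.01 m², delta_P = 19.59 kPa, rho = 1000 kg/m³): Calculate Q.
Formula: Q = C_d A \sqrt{\frac{2 \Delta P}{\rho}}
Q = 0.618·0.01·√(2·(19.59·1000)/1000)·1000 = 38.68 L/s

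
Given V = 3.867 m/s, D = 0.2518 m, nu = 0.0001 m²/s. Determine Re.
Formula: Re = \frac{V D}{\nu}
Re = 3.867·0.2518/0.0001 = 9737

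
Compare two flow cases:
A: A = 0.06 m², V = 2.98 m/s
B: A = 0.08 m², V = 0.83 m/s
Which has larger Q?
Q(A) = 178.8 L/s, Q(B) = 66.4 L/s. Answer: A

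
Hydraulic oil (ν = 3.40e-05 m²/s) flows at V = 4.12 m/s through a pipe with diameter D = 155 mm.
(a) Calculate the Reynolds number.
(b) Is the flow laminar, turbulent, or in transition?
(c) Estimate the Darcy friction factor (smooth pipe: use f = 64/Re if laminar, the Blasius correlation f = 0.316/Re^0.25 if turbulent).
(a) Re = V·D/ν = 4.12·0.155/3.40e-05 = 18782
(b) Flow regime: turbulent (Re > 4000)
(c) Friction factor: f = 0.316/Re^0.25 = 0.316/18782^0.25 = 0.02699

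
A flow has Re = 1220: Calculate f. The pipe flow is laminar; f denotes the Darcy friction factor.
Formula: f = \frac{64}{Re}
f = 64/1220 = 0.05246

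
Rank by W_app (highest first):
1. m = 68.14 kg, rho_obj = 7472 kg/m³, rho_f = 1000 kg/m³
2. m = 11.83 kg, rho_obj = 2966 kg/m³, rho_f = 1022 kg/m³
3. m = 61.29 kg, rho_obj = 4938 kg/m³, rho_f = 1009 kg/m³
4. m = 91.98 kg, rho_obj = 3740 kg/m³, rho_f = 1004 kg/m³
Case 1: W_app = 579 N
Case 2: W_app = 76.06 N
Case 3: W_app = 478.4 N
Case 4: W_app = 660.1 N
Ranking (highest first): 4, 1, 3, 2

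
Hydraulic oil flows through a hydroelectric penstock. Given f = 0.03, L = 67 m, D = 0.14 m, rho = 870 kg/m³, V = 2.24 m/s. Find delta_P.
Formula: \Delta P = f \frac{L}{D} \frac{\rho V^2}{2}
delta_P = 0.03·(67/0.14)·0.5·870·2.24²/1000 = 31.34 kPa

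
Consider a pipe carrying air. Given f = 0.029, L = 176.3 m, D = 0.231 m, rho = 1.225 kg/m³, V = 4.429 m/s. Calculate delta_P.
Formula: \Delta P = f \frac{L}{D} \frac{\rho V^2}{2}
delta_P = 0.029·(176.3/0.231)·0.5·1.225·4.429²/1000 = 0.2659 kPa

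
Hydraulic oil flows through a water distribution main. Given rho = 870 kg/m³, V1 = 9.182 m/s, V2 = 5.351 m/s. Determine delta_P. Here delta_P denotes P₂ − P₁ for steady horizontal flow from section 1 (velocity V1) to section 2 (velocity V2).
Formula: \Delta P = \frac{1}{2} \rho (V_1^2 - V_2^2)
delta_P = 0.5·870·(9.182² − 5.351²)/1000 = 24.22 kPa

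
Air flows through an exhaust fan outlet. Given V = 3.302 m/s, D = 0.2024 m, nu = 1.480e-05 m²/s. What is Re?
Formula: Re = \frac{V D}{\nu}
Re = 3.302·0.2024/1.480e-05 = 45157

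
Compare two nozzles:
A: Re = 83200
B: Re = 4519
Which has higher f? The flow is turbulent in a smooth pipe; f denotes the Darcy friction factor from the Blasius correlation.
f(A) = 0.01861, f(B) = 0.03854. Answer: B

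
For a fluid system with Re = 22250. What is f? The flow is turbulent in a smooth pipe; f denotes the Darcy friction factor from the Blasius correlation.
Formula: f = \frac{0.316}{Re^{0.25}}
f = 0.316/22250^0.25 = 0.02587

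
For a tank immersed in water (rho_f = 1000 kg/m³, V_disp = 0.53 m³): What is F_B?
Formula: F_B = \rho_f g V_{disp}
F_B = 1000·9.81·0.53 = 5199 N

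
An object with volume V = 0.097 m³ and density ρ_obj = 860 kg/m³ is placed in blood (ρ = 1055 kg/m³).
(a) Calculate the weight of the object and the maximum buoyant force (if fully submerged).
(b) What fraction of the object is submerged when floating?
(a) W=rho_obj*g*V=860*9.81*0.097=818.4 N; F_B(max)=rho*g*V=1055*9.81*0.097=1003.9 N
(b) Floating fraction=rho_obj/rho=860/1055=0.815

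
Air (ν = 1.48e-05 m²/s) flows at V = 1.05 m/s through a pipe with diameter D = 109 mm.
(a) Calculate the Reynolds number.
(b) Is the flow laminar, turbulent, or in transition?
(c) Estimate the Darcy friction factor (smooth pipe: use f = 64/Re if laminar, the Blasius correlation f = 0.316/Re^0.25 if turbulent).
(a) Re = V·D/ν = 1.05·0.109/1.48e-05 = 7733.1
(b) Flow regime: turbulent (Re > 4000)
(c) Friction factor: f = 0.316/Re^0.25 = 0.316/7733.1^0.25 = 0.0337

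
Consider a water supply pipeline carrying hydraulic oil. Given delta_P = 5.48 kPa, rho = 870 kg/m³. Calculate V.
Formula: V = \sqrt{\frac{2 \Delta P}{\rho}}
V = √(2·(5.48·1000)/870) = 3.549 m/s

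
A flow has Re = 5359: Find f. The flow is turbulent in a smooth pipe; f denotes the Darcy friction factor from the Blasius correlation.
Formula: f = \frac{0.316}{Re^{0.25}}
f = 0.316/5359^0.25 = 0.03693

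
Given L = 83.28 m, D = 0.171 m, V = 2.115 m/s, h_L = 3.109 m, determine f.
Formula: h_L = f \frac{L}{D} \frac{V^2}{2g}
Substituting knowns: 3.109 = f·(83.28/0.171)·2.115²/(2·9.81)
Solving for f: f = 3.109·2·9.81/((83.28/0.171)·2.115²) = 0.028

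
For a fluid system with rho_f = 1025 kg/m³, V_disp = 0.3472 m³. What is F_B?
Formula: F_B = \rho_f g V_{disp}
F_B = 1025·9.81·0.3472 = 3491 N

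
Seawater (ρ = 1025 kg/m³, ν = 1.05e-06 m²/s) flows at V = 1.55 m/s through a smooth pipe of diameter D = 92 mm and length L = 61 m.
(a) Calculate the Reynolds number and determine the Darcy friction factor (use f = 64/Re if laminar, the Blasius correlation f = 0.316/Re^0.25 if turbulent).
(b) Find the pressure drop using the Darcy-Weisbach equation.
(a) Re = V·D/ν = 1.55·0.092/1.05e-06 = 135810 → turbulent (Re > 4000); f = 0.316/Re^0.25 = 0.316/135810^0.25 = 0.016461 (Blasius is strictly valid for Re ≲ 1e5; used here as the smooth-pipe estimate the problem specifies)
(b) Darcy-Weisbach: ΔP = f·(L/D)·½ρV²/1000 = 0.016461·(61/0.092)·½·1025·1.55²/1000 = 13.44 kPa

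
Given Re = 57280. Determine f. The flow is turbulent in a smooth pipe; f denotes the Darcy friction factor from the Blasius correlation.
Formula: f = \frac{0.316}{Re^{0.25}}
f = 0.316/57280^0.25 = 0.02043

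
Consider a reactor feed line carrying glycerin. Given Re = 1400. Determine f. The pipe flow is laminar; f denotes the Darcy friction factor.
Formula: f = \frac{64}{Re}
f = 64/1400 = 0.04571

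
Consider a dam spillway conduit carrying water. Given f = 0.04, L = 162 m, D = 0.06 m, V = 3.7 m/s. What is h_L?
Formula: h_L = f \frac{L}{D} \frac{V^2}{2g}
h_L = 0.04·(162/0.06)·3.7²/(2·9.81) = 75.36 m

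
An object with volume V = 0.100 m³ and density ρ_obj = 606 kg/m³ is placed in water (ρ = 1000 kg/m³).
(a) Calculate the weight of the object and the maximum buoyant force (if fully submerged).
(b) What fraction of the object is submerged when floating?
(a) W=rho_obj*g*V=606*9.81*0.100=594.5 N; F_B(max)=rho*g*V=1000*9.81*0.100=981.0 N
(b) Floating fraction=rho_obj/rho=606/1000=0.606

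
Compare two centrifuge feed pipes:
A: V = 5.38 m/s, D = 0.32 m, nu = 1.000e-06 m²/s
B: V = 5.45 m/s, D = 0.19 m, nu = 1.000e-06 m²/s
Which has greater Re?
Re(A) = 1.722e+06, Re(B) = 1.036e+06. Answer: A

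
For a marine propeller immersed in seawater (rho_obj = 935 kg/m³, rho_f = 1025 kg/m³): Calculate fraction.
Formula: f_{sub} = \frac{\rho_{obj}}{\rho_f}
fraction = 935/1025 = 0.9122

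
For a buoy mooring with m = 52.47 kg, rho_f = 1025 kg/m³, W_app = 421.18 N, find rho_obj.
Formula: W_{app} = mg\left(1 - \frac{\rho_f}{\rho_{obj}}\right)
Substituting knowns: 421.18 = 52.47·9.81·(1 − 1025/rho_obj)
Solving for rho_obj: rho_obj = 1025/(1 − 421.18/(52.47·9.81)) = 5640 kg/m³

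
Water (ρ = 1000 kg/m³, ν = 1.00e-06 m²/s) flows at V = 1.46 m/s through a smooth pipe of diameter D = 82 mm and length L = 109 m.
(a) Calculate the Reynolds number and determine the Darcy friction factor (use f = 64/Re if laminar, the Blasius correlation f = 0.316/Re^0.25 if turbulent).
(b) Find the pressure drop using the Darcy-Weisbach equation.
(a) Re = V·D/ν = 1.46·0.082/1.00e-06 = 119720 → turbulent (Re > 4000); f = 0.316/Re^0.25 = 0.316/119720^0.25 = 0.016988 (Blasius is strictly valid for Re ≲ 1e5; used here as the smooth-pipe estimate the problem specifies)
(b) Darcy-Weisbach: ΔP = f·(L/D)·½ρV²/1000 = 0.016988·(109/0.082)·½·1000·1.46²/1000 = 24.07 kPa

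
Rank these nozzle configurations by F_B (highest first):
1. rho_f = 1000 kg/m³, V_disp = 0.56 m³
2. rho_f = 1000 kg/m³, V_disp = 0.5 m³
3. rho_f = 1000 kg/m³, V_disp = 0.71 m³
Case 1: F_B = 5494 N
Case 2: F_B = 4905 N
Case 3: F_B = 6965 N
Ranking (highest first): 3, 1, 2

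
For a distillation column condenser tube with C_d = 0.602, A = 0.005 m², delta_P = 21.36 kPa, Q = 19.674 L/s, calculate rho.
Formula: Q = C_d A \sqrt{\frac{2 \Delta P}{\rho}}
Substituting knowns: 19.674 = 0.602·0.005·√(2·(21.36·1000)/rho)·1000
Solving for rho: rho = 2·(21.36·1000)/((19.674/1000)/(0.602·0.005))² = 1000 kg/m³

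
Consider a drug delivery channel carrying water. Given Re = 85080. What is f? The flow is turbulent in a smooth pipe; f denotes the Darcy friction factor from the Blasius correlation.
Formula: f = \frac{0.316}{Re^{0.25}}
f = 0.316/85080^0.25 = 0.0185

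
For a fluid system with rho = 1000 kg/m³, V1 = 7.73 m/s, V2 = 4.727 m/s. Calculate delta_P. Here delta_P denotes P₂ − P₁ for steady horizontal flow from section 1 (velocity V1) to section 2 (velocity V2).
Formula: \Delta P = \frac{1}{2} \rho (V_1^2 - V_2^2)
delta_P = 0.5·1000·(7.73² − 4.727²)/1000 = 18.7 kPa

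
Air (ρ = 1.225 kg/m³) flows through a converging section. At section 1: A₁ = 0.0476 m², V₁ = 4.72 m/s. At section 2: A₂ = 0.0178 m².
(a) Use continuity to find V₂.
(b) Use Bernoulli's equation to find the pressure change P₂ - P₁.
(a) Continuity: A₁V₁=A₂V₂ -> V₂=A₁V₁/A₂=0.0476*4.72/0.0178=12.62 m/s
(b) Bernoulli: P₂-P₁=0.5*rho*(V₁^2-V₂^2)/1000=0.5*1.225*(4.72^2-12.62^2)/1000=-0.0839 kPa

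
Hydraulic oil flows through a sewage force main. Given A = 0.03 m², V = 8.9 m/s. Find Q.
Formula: Q = A V
Q = 0.03·8.9·1000 = 267 L/s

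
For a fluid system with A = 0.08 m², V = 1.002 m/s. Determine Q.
Formula: Q = A V
Q = 0.08·1.002·1000 = 80.16 L/s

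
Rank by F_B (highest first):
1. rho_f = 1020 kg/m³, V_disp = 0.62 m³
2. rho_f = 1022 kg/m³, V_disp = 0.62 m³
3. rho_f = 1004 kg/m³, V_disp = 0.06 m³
Case 1: F_B = 6204 N
Case 2: F_B = 6216 N
Case 3: F_B = 591 N
Ranking (highest first): 2, 1, 3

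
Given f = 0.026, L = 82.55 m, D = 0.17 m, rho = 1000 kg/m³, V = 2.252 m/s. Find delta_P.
Formula: \Delta P = f \frac{L}{D} \frac{\rho V^2}{2}
delta_P = 0.026·(82.55/0.17)·0.5·1000·2.252²/1000 = 32.01 kPa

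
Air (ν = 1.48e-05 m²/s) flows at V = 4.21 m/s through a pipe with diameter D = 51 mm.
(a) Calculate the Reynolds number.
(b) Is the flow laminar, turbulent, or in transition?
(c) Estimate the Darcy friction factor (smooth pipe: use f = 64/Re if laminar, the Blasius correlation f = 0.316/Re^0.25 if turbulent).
(a) Re = V·D/ν = 4.21·0.051/1.48e-05 = 14507
(b) Flow regime: turbulent (Re > 4000)
(c) Friction factor: f = 0.316/Re^0.25 = 0.316/14507^0.25 = 0.02879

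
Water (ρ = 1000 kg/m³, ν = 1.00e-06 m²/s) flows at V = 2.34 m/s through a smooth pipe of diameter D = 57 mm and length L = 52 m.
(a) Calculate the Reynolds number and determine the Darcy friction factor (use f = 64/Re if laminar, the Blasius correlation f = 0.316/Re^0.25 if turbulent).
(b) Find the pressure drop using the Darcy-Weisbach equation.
(a) Re = V·D/ν = 2.34·0.057/1.00e-06 = 133380 → turbulent (Re > 4000); f = 0.316/Re^0.25 = 0.316/133380^0.25 = 0.016535 (Blasius is strictly valid for Re ≲ 1e5; used here as the smooth-pipe estimate the problem specifies)
(b) Darcy-Weisbach: ΔP = f·(L/D)·½ρV²/1000 = 0.016535·(52/0.057)·½·1000·2.34²/1000 = 41.3 kPa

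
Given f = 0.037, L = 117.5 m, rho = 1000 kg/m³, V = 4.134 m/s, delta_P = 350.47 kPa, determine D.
Formula: \Delta P = f \frac{L}{D} \frac{\rho V^2}{2}
Substituting knowns: 350.47 = 0.037·(117.5/D)·0.5·1000·4.134²/1000
Solving for D: D = 0.037·117.5·0.5·1000·4.134²/(350.47·1000) = 0.106 m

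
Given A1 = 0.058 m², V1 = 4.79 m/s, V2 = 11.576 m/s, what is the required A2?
Formula: V_2 = \frac{A_1 V_1}{A_2}
Substituting knowns: 11.576 = 0.058·4.79/A2
Solving for A2: A2 = 0.058·4.79/11.576 = 0.024 m²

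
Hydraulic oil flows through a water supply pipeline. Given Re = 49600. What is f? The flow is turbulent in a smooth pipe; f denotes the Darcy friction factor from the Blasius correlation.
Formula: f = \frac{0.316}{Re^{0.25}}
f = 0.316/49600^0.25 = 0.02117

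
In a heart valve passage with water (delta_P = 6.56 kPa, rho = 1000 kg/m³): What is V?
Formula: V = \sqrt{\frac{2 \Delta P}{\rho}}
V = √(2·(6.56·1000)/1000) = 3.622 m/s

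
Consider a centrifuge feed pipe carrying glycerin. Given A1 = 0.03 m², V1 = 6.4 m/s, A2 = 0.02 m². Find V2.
Formula: V_2 = \frac{A_1 V_1}{A_2}
V2 = 0.03·6.4/0.02 = 9.6 m/s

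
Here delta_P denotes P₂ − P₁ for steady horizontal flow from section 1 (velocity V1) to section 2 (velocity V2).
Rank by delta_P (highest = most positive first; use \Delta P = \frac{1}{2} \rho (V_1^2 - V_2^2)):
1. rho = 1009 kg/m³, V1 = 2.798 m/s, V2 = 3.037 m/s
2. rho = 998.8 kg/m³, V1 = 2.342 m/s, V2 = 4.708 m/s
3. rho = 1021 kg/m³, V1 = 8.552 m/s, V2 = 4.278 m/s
Case 1: delta_P = -0.7036 kPa
Case 2: delta_P = -8.33 kPa
Case 3: delta_P = 27.99 kPa
Ranking (highest first): 3, 1, 2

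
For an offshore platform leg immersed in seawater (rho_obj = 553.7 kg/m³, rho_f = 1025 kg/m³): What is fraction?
Formula: f_{sub} = \frac{\rho_{obj}}{\rho_f}
fraction = 553.7/1025 = 0.5402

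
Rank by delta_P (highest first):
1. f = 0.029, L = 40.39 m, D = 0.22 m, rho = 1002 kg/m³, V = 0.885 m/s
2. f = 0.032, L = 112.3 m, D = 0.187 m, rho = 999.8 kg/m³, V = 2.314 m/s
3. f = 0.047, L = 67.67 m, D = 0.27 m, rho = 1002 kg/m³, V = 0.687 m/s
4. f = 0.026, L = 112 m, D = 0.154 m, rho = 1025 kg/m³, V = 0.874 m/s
Case 1: delta_P = 2.089 kPa
Case 2: delta_P = 51.44 kPa
Case 3: delta_P = 2.785 kPa
Case 4: delta_P = 7.403 kPa
Ranking (highest first): 2, 4, 3, 1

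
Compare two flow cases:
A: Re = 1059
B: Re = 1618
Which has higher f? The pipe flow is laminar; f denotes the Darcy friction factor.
f(A) = 0.06043, f(B) = 0.03956. Answer: A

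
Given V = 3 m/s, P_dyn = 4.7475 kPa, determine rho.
Formula: P_{dyn} = \frac{1}{2} \rho V^2
Substituting knowns: 4.7475 = 0.5·rho·3²/1000
Solving for rho: rho = 2·(4.7475·1000)/3² = 1055 kg/m³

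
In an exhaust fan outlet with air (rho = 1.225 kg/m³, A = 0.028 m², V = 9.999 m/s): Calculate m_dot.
Formula: \dot{m} = \rho A V
m_dot = 1.225·0.028·9.999 = 0.343 kg/s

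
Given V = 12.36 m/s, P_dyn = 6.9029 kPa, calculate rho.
Formula: P_{dyn} = \frac{1}{2} \rho V^2
Substituting knowns: 6.9029 = 0.5·rho·12.36²/1000
Solving for rho: rho = 2·(6.9029·1000)/12.36² = 90.37 kg/m³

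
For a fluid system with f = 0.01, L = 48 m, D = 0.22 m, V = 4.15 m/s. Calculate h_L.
Formula: h_L = f \frac{L}{D} \frac{V^2}{2g}
h_L = 0.01·(48/0.22)·4.15²/(2·9.81) = 1.915 m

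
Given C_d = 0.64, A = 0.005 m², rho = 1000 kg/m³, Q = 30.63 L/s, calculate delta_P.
Formula: Q = C_d A \sqrt{\frac{2 \Delta P}{\rho}}
Substituting knowns: 30.63 = 0.64·0.005·√(2·(delta_P·1000)/1000)·1000
Solving for delta_P: delta_P = ((30.63/1000)/(0.64·0.005))²·1000/2/1000 = 45.81 kPa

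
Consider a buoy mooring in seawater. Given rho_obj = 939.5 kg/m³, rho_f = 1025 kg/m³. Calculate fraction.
Formula: f_{sub} = \frac{\rho_{obj}}{\rho_f}
fraction = 939.5/1025 = 0.9166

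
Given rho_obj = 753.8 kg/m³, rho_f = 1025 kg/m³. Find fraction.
Formula: f_{sub} = \frac{\rho_{obj}}{\rho_f}
fraction = 753.8/1025 = 0.7354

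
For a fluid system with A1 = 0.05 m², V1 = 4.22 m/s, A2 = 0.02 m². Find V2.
Formula: V_2 = \frac{A_1 V_1}{A_2}
V2 = 0.05·4.22/0.02 = 10.55 m/s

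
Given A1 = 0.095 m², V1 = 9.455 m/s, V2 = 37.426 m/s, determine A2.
Formula: V_2 = \frac{A_1 V_1}{A_2}
Substituting knowns: 37.426 = 0.095·9.455/A2
Solving for A2: A2 = 0.095·9.455/37.426 = 0.024 m²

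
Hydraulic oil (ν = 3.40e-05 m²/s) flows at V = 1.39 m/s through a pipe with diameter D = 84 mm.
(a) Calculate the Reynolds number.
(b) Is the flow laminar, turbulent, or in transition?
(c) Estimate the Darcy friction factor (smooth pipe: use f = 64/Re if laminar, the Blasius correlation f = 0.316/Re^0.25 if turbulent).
(a) Re = V·D/ν = 1.39·0.084/3.40e-05 = 3434.1
(b) Flow regime: transition (2300 ≤ Re ≤ 4000)
(c) Friction factor: f ≈ 0.04 (transitional regime, no simple correlation)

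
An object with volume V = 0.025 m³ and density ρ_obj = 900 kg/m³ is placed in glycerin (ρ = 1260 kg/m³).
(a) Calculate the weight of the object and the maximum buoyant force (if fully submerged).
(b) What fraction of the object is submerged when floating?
(a) W=rho_obj*g*V=900*9.81*0.025=220.7 N; F_B(max)=rho*g*V=1260*9.81*0.025=309.0 N
(b) Floating fraction=rho_obj/rho=900/1260=0.714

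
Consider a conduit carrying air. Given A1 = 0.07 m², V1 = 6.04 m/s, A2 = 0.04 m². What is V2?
Formula: V_2 = \frac{A_1 V_1}{A_2}
V2 = 0.07·6.04/0.04 = 10.57 m/s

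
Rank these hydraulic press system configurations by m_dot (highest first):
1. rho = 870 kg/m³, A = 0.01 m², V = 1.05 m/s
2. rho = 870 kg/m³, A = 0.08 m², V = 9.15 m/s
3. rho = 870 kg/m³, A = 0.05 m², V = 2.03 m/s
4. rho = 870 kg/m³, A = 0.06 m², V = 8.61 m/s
Case 1: m_dot = 9.135 kg/s
Case 2: m_dot = 636.8 kg/s
Case 3: m_dot = 88.3 kg/s
Case 4: m_dot = 449.4 kg/s
Ranking (highest first): 2, 4, 3, 1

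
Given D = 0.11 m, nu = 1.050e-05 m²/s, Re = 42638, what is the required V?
Formula: Re = \frac{V D}{\nu}
Substituting knowns: 42638 = V·0.11/1.050e-05
Solving for V: V = 42638·1.050e-05/0.11 = 4.07 m/s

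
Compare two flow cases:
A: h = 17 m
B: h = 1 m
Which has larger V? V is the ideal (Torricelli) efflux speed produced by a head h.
V(A) = 18.26 m/s, V(B) = 4.429 m/s. Answer: A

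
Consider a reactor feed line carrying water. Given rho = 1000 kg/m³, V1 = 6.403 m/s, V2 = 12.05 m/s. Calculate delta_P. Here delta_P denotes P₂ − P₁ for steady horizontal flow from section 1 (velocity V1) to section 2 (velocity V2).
Formula: \Delta P = \frac{1}{2} \rho (V_1^2 - V_2^2)
delta_P = 0.5·1000·(6.403² − 12.05²)/1000 = -52.1 kPa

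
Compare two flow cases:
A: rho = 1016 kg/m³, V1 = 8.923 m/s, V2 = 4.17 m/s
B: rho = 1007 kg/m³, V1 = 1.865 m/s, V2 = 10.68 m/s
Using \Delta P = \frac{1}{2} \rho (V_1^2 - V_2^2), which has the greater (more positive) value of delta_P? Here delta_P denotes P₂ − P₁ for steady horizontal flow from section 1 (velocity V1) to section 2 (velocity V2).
delta_P(A) = 31.61 kPa, delta_P(B) = -55.68 kPa. Answer: A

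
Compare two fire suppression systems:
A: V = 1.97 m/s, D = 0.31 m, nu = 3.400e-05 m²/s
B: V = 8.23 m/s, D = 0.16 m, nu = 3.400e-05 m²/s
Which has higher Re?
Re(A) = 17962, Re(B) = 38729. Answer: B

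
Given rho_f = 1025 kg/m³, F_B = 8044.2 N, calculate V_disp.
Formula: F_B = \rho_f g V_{disp}
Substituting knowns: 8044.2 = 1025·9.81·V_disp
Solving for V_disp: V_disp = 8044.2/(1025·9.81) = 0.8 m³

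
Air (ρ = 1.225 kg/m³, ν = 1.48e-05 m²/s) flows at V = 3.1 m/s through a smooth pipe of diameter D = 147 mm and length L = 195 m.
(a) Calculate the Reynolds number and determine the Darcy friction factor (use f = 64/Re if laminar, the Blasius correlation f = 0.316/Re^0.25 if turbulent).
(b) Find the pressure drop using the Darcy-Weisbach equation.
(a) Re = V·D/ν = 3.1·0.147/1.48e-05 = 30791 → turbulent (Re > 4000); f = 0.316/Re^0.25 = 0.316/30791^0.25 = 0.023855
(b) Darcy-Weisbach: ΔP = f·(L/D)·½ρV²/1000 = 0.023855·(195/0.147)·½·1.225·3.1²/1000 = 0.1863 kPa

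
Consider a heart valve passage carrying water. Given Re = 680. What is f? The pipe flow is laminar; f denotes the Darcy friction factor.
Formula: f = \frac{64}{Re}
f = 64/680 = 0.09412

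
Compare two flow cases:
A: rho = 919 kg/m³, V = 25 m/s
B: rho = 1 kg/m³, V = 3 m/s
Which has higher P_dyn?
P_dyn(A) = 287.2 kPa, P_dyn(B) = 0.0045 kPa. Answer: A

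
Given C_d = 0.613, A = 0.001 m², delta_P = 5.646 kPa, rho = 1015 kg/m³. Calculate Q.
Formula: Q = C_d A \sqrt{\frac{2 \Delta P}{\rho}}
Q = 0.613·0.001·√(2·(5.646·1000)/1015)·1000 = 2.045 L/s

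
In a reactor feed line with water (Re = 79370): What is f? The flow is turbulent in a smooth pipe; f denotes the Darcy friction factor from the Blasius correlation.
Formula: f = \frac{0.316}{Re^{0.25}}
f = 0.316/79370^0.25 = 0.01883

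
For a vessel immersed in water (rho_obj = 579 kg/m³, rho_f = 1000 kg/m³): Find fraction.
Formula: f_{sub} = \frac{\rho_{obj}}{\rho_f}
fraction = 579/1000 = 0.579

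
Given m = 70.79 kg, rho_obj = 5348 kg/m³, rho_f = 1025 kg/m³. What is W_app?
Formula: W_{app} = mg\left(1 - \frac{\rho_f}{\rho_{obj}}\right)
W_app = 70.79·9.81·(1 − 1025/5348) = 561.4 N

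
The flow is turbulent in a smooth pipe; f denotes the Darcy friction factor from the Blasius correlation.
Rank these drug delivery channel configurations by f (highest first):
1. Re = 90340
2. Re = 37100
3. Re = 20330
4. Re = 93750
Case 1: f = 0.01823
Case 2: f = 0.02277
Case 3: f = 0.02646
Case 4: f = 0.01806
Ranking (highest first): 3, 2, 1, 4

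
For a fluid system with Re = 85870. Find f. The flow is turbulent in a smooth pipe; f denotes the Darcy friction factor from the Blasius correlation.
Formula: f = \frac{0.316}{Re^{0.25}}
f = 0.316/85870^0.25 = 0.01846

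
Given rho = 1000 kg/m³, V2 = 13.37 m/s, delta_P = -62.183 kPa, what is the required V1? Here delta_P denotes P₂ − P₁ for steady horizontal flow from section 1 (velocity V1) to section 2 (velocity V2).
Formula: \Delta P = \frac{1}{2} \rho (V_1^2 - V_2^2)
Substituting knowns: -62.183 = 0.5·1000·(V1² − 13.37²)/1000
Solving for V1: V1 = √(13.37² + 2·(-62.183·1000)/1000) = 7.375 m/s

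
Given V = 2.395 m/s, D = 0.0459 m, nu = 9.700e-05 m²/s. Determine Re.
Formula: Re = \frac{V D}{\nu}
Re = 2.395·0.0459/9.700e-05 = 1133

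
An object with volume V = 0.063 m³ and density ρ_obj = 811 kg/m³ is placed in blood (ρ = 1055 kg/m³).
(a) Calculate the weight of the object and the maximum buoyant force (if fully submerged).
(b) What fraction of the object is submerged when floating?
(a) W=rho_obj*g*V=811*9.81*0.063=501.2 N; F_B(max)=rho*g*V=1055*9.81*0.063=652.0 N
(b) Floating fraction=rho_obj/rho=811/1055=0.769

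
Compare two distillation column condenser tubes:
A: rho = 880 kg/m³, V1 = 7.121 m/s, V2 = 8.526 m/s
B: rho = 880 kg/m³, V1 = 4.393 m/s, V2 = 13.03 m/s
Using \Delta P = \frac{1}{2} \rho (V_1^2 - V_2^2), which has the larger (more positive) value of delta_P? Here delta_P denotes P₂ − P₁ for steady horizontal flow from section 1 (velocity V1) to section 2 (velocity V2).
delta_P(A) = -9.673 kPa, delta_P(B) = -66.21 kPa. Answer: A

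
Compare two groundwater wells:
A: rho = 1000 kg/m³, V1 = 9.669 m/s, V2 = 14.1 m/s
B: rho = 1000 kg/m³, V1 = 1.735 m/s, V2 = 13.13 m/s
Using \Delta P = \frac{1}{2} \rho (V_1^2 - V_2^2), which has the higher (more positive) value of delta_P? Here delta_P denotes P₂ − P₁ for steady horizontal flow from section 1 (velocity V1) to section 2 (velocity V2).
delta_P(A) = -52.66 kPa, delta_P(B) = -84.69 kPa. Answer: A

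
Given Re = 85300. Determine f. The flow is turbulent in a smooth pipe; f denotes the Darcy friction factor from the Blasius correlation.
Formula: f = \frac{0.316}{Re^{0.25}}
f = 0.316/85300^0.25 = 0.01849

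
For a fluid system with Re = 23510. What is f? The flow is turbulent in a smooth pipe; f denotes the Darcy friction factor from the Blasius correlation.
Formula: f = \frac{0.316}{Re^{0.25}}
f = 0.316/23510^0.25 = 0.02552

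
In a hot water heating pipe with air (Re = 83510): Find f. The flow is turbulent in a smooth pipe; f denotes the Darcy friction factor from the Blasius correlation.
Formula: f = \frac{0.316}{Re^{0.25}}
f = 0.316/83510^0.25 = 0.01859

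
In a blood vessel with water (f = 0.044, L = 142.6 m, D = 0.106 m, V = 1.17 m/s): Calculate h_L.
Formula: h_L = f \frac{L}{D} \frac{V^2}{2g}
h_L = 0.044·(142.6/0.106)·1.17²/(2·9.81) = 4.13 m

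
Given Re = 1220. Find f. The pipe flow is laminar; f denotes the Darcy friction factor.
Formula: f = \frac{64}{Re}
f = 64/1220 = 0.05246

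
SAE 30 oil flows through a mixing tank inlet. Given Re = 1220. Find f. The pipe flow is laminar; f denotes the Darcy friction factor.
Formula: f = \frac{64}{Re}
f = 64/1220 = 0.05246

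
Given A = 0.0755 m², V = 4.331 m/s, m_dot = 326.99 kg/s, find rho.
Formula: \dot{m} = \rho A V
Substituting knowns: 326.99 = rho·0.0755·4.331
Solving for rho: rho = 326.99/(0.0755·4.331) = 1000 kg/m³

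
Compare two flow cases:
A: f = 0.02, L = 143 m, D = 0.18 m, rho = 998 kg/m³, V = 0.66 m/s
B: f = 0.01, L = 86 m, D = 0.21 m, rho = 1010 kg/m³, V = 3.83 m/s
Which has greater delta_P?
delta_P(A) = 3.454 kPa, delta_P(B) = 30.34 kPa. Answer: B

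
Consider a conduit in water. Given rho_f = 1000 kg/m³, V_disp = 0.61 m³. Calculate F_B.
Formula: F_B = \rho_f g V_{disp}
F_B = 1000·9.81·0.61 = 5984 N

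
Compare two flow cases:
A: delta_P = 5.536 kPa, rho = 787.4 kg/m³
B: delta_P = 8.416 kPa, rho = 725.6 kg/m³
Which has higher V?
V(A) = 3.75 m/s, V(B) = 4.816 m/s. Answer: B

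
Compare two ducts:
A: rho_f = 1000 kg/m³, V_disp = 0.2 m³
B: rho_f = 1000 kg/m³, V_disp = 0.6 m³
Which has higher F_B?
F_B(A) = 1962 N, F_B(B) = 5886 N. Answer: B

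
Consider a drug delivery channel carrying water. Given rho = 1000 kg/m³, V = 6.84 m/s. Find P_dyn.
Formula: P_{dyn} = \frac{1}{2} \rho V^2
P_dyn = 0.5·1000·6.84²/1000 = 23.39 kPa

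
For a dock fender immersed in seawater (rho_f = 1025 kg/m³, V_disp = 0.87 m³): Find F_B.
Formula: F_B = \rho_f g V_{disp}
F_B = 1025·9.81·0.87 = 8748 N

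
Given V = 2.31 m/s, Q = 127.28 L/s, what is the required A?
Formula: Q = A V
Substituting knowns: 127.28 = A·2.31·1000
Solving for A: A = (127.28/1000)/2.31 = 0.0551 m²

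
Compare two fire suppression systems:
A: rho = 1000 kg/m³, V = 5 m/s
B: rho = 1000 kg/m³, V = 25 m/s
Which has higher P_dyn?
P_dyn(A) = 12.5 kPa, P_dyn(B) = 312.5 kPa. Answer: B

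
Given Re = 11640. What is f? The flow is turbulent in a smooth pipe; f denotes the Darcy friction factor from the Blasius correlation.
Formula: f = \frac{0.316}{Re^{0.25}}
f = 0.316/11640^0.25 = 0.03042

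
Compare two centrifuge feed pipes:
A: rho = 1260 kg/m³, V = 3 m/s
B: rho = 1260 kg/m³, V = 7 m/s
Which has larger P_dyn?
P_dyn(A) = 5.67 kPa, P_dyn(B) = 30.87 kPa. Answer: B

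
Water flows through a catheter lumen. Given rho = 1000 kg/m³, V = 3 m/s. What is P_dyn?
Formula: P_{dyn} = \frac{1}{2} \rho V^2
P_dyn = 0.5·1000·3²/1000 = 4.5 kPa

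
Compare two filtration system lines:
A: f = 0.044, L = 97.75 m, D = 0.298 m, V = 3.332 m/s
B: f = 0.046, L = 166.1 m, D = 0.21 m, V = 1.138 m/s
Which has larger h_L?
h_L(A) = 8.167 m, h_L(B) = 2.402 m. Answer: A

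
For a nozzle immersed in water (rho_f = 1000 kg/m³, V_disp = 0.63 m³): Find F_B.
Formula: F_B = \rho_f g V_{disp}
F_B = 1000·9.81·0.63 = 6180 N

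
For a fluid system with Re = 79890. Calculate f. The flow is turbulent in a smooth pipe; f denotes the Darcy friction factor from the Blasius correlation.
Formula: f = \frac{0.316}{Re^{0.25}}
f = 0.316/79890^0.25 = 0.0188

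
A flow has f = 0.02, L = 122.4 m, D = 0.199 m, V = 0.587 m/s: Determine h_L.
Formula: h_L = f \frac{L}{D} \frac{V^2}{2g}
h_L = 0.02·(122.4/0.199)·0.587²/(2·9.81) = 0.216 m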